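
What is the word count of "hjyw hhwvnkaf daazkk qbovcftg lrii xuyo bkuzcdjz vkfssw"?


Input string: 'hjyw hhwvnkaf daazkk qbovcftg lrii xuyo bkuzcdjz vkfssw'
Operation: split by spaces
Words found: 'hjyw', 'hhwvnkaf', 'daazkk', 'qbovcftg', 'lrii', 'xuyo', 'bkuzcdjz', 'vkfssw'
Word count: 8


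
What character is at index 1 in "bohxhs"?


Input string: 'bohxhs'
Operation: get character at index 1
Index mapping: s[0]='b', s[1]='o'
Result: 'o'


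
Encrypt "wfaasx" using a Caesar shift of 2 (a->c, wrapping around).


Input: 'wfaasx', shift = 2
Operation: for each letter, (position + 2) mod 26
Mapping: 'w'(22+2=24)->'y', 'f'(5+2=7)->'h', 'a'(0+2=2)->'c', 'a'(0+2=2)->'c', 's'(18+2=20)->'u', 'x'(23+2=25)->'z'
Result: yhccuz


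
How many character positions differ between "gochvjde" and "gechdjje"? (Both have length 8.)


String 1: 'gochvjde'
String 2: 'gechdjje'
Compare each position: pos 0: 'g'=='g', pos 1: 'o'!='e', pos 2: 'c'=='c', pos 3: 'h'=='h', pos 4: 'v'!='d', pos 5: 'j'=='j', pos 6: 'd'!='j', pos 7: 'e'=='e'
Differing positions: 3
Hamming distance: 3


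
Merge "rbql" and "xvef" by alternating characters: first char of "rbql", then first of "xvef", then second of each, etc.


String 1: 'rbql'
String 2: 'xvef'
Operation: alternate characters
Pairs: 'r'+'x', 'b'+'v', 'q'+'e', 'l'+'f'
Result: rxbvqelf


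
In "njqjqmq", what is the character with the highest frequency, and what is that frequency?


Input: 'njqjqmq'
Operation: tally each character
Counts: 'j':2, 'm':1, 'n':1, 'q':3
Maximum: 'q' appears 3 times


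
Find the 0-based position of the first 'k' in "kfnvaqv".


Input string: 'kfnvaqv'
Target: 'k'
Scanning left to right: s[0]='k'
First match at index: 0


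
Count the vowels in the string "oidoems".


Input string: 'oidoems'
Operation: count vowels (a, e, i, o, u)
Scan: s[0]='o' (vowel), s[1]='i' (vowel), s[2]='d', s[3]='o' (vowel), s[4]='e' (vowel), s[5]='m', s[6]='s'
Vowels found: 4
Result: 4


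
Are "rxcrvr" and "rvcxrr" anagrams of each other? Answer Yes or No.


String 1: 'rxcrvr' -> sorted: 'crrrvx'
String 2: 'rvcxrr' -> sorted: 'crrrvx'
Compare sorted forms: 'crrrvx' == 'crrrvx'
Anagram: Yes


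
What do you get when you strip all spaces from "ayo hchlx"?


Input string: 'ayo hchlx'
Operation: remove all spaces
Words: 'ayo', 'hchlx'
Join without spaces: ayohchlx


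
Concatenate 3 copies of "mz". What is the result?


Input string: 'mz'
Operation: repeat 3 times
Concatenation: 'mz' + 'mz' + 'mz'
Result: mzmzmz


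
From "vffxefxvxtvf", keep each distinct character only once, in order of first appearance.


Input: 'vffxefxvxtvf'
Operation: keep first occurrence of each character
Scan: s[0]='v' new -> keep; s[1]='f' new -> keep; s[2]='f' seen -> skip; s[3]='x' new -> keep; s[4]='e' new -> keep; s[5]='f' seen -> skip; s[6]='x' seen -> skip; s[7]='v' seen -> skip; s[8]='x' seen -> skip; s[9]='t' new -> keep; s[10]='v' seen -> skip; s[11]='f' seen -> skip
Result: vfxet


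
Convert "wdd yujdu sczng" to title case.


Input string: 'wdd yujdu sczng'
Operation: capitalize first letter of each word
Word transformations: 'wdd'->'Wdd', 'yujdu'->'Yujdu', 'sczng'->'Sczng'
Result: Wdd Yujdu Sczng


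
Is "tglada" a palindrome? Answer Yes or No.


Input string: 'tglada'
Reversed: 'adalgt'
Compare pairs: s[0]='t' vs s[5]='a' (mismatch), s[1]='g' vs s[4]='d' (mismatch), s[2]='l' vs s[3]='a' (mismatch)
Palindrome: No


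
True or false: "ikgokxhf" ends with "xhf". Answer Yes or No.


Input string: 'ikgokxhf'
Suffix to check: 'xhf'
Last 3 characters of input: 'xhf'
Match: True
Result: Yes


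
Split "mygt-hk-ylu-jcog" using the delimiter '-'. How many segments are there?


Input string: 'mygt-hk-ylu-jcog'
Delimiter: '-'
Split result: 'mygt', 'hk', 'ylu', 'jcog'
Number of parts: 4


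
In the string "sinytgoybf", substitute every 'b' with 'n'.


Input string: 'sinytgoybf'
Operation: replace 'b' with 'n'
Positions of 'b': 8
After replacement: sinytgoynf


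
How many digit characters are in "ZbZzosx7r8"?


Input string: 'ZbZzosx7r8'
Operation: count digit characters (0-9)
Scan: 'Z', 'b', 'Z', 'z', 'o', 's', 'x', '7'(digit), 'r', '8'(digit)
Digits found: 2
Result: 2


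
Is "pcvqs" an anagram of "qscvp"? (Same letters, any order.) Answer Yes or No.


String 1: 'qscvp' -> sorted: 'cpqsv'
String 2: 'pcvqs' -> sorted: 'cpqsv'
Compare sorted forms: 'cpqsv' == 'cpqsv'
Anagram: Yes


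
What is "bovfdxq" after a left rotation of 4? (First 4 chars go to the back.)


Input: 'bovfdxq', shift = 4
Operation: split at index 4 and swap parts
Front part s[0:4] = 'bovf'
Back part s[4:] = 'dxq'
Rotated = back + front = 'dxq' + 'bovf'
Result: dxqbovf


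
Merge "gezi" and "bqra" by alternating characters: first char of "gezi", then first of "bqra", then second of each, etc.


String 1: 'gezi'
String 2: 'bqra'
Operation: alternate characters
Pairs: 'g'+'b', 'e'+'q', 'z'+'r', 'i'+'a'
Result: gbeqzria


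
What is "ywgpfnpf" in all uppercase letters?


Input string: 'ywgpfnpf'
Operation: convert each letter to uppercase
Mapping: 'y'->'Y', 'w'->'W', 'g'->'G', 'p'->'P', 'f'->'F', 'n'->'N', 'p'->'P', 'f'->'F'
Result: YWGPFNPF


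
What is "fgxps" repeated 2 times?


Input string: 'fgxps'
Operation: repeat 2 times
Concatenation: 'fgxps' + 'fgxps'
Result: fgxpsfgxps


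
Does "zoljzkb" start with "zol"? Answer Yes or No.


Input string: 'zoljzkb'
Prefix to check: 'zol'
First 3 characters of input: 'zol'
Match: True
Result: Yes


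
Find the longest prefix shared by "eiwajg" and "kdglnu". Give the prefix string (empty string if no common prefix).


String 1: 'eiwajg'
String 2: 'kdglnu'
Compare position by position:
pos 0: 'e' vs 'k' differ -> stop
Longest common prefix: "" (length 0)


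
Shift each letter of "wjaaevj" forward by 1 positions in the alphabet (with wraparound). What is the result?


Input: 'wjaaevj', shift = 1
Operation: for each letter, (position + 1) mod 26
Mapping: 'w'(22+1=23)->'x', 'j'(9+1=10)->'k', 'a'(0+1=1)->'b', 'a'(0+1=1)->'b', 'e'(4+1=5)->'f', 'v'(21+1=22)->'w', 'j'(9+1=10)->'k'
Result: xkbbfwk


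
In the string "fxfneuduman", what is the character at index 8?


Input string: 'fxfneuduman'
Operation: get character at index 8
Index mapping: s[0]='f', s[1]='x', s[2]='f', s[3]='n', s[4]='e', s[5]='u', s[6]='d', s[7]='u', s[8]='m'
Result: 'm'


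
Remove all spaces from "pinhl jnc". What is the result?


Input string: 'pinhl jnc'
Operation: remove all spaces
Words: 'pinhl', 'jnc'
Join without spaces: pinhljnc


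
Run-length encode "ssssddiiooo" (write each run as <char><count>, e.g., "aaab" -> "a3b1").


Input: 'ssssddiiooo'
Operation: identify consecutive runs
Runs: 'ssss' -> s4, 'dd' -> d2, 'ii' -> i2, 'ooo' -> o3
Encoded: s4d2i2o3


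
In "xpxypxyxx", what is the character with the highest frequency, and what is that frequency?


Input: 'xpxypxyxx'
Operation: tally each character
Counts: 'p':2, 'x':5, 'y':2
Maximum: 'x' appears 5 times


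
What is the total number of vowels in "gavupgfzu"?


Input string: 'gavupgfzu'
Operation: count vowels (a, e, i, o, u)
Scan: s[0]='g', s[1]='a' (vowel), s[2]='v', s[3]='u' (vowel), s[4]='p', s[5]='g', s[6]='f', s[7]='z', s[8]='u' (vowel)
Vowels found: 3
Result: 3


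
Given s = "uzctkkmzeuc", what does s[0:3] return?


Input string: 'uzctkkmzeuc'
Operation: slice [0:3]
Extract characters: s[0]='u', s[1]='z', s[2]='c'
Result: uzc


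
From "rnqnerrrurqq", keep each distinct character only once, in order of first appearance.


Input: 'rnqnerrrurqq'
Operation: keep first occurrence of each character
Scan: s[0]='r' new -> keep; s[1]='n' new -> keep; s[2]='q' new -> keep; s[3]='n' seen -> skip; s[4]='e' new -> keep; s[5]='r' seen -> skip; s[6]='r' seen -> skip; s[7]='r' seen -> skip; s[8]='u' new -> keep; s[9]='r' seen -> skip; s[10]='q' seen -> skip; s[11]='q' seen -> skip
Result: rnqeu


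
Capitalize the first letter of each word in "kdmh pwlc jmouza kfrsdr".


Input string: 'kdmh pwlc jmouza kfrsdr'
Operation: capitalize first letter of each word
Word transformations: 'kdmh'->'Kdmh', 'pwlc'->'Pwlc', 'jmouza'->'Jmouza', 'kfrsdr'->'Kfrsdr'
Result: Kdmh Pwlc Jmouza Kfrsdr


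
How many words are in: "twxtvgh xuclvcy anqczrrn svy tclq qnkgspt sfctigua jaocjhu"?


Input string: 'twxtvgh xuclvcy anqczrrn svy tclq qnkgspt sfctigua jaocjhu'
Operation: split by spaces
Words found: 'twxtvgh', 'xuclvcy', 'anqczrrn', 'svy', 'tclq', 'qnkgspt', 'sfctigua', 'jaocjhu'
Word count: 8


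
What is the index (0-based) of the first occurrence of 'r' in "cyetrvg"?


Input string: 'cyetrvg'
Target: 'r'
Scanning left to right: s[0]='c', s[1]='y', s[2]='e', s[3]='t', s[4]='r'
First match at index: 4


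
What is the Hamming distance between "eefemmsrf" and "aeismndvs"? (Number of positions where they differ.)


String 1: 'eefemmsrf'
String 2: 'aeismndvs'
Compare each position: pos 0: 'e'!='a', pos 1: 'e'=='e', pos 2: 'f'!='i', pos 3: 'e'!='s', pos 4: 'm'=='m', pos 5: 'm'!='n', pos 6: 's'!='d', pos 7: 'r'!='v', pos 8: 'f'!='s'
Differing positions: 7
Hamming distance: 7


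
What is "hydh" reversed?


Input string: 'hydh'
Operation: reverse character order
Original order: 'h' -> 'y' -> 'd' -> 'h'
Reversed order: 'h' -> 'd' -> 'y' -> 'h'
Result: hdyh


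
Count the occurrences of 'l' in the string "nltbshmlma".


Input string: 'nltbshmlma'
Target character: 'l'
Scan each position: s[1]='l', s[7]='l'
Matches found at indices: 1, 7
Total: 2


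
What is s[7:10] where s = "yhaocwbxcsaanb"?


Input string: 'yhaocwbxcsaanb'
Operation: slice [7:10]
Extract characters: s[7]='x', s[8]='c', s[9]='s'
Result: xcs


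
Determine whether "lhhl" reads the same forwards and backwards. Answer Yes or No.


Input string: 'lhhl'
Reversed: 'lhhl'
Compare pairs: s[0]='l' vs s[3]='l' (match), s[1]='h' vs s[2]='h' (match)
Palindrome: Yes


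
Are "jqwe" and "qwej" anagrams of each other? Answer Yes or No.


String 1: 'jqwe' -> sorted: 'ejqw'
String 2: 'qwej' -> sorted: 'ejqw'
Compare sorted forms: 'ejqw' == 'ejqw'
Anagram: Yes


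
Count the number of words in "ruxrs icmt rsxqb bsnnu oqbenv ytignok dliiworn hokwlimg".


Input string: 'ruxrs icmt rsxqb bsnnu oqbenv ytignok dliiworn hokwlimg'
Operation: split by spaces
Words found: 'ruxrs', 'icmt', 'rsxqb', 'bsnnu', 'oqbenv', 'ytignok', 'dliiworn', 'hokwlimg'
Word count: 8


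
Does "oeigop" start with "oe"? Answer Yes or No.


Input string: 'oeigop'
Prefix to check: 'oe'
First 2 characters of input: 'oe'
Match: True
Result: Yes


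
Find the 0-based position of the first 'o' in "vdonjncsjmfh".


Input string: 'vdonjncsjmfh'
Target: 'o'
Scanning left to right: s[0]='v', s[1]='d', s[2]='o'
First match at index: 2


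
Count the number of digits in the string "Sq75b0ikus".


Input string: 'Sq75b0ikus'
Operation: count digit characters (0-9)
Scan: 'S', 'q', '7'(digit), '5'(digit), 'b', '0'(digit), 'i', 'k', 'u', 's'
Digits found: 3
Result: 3


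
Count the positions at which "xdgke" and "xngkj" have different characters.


String 1: 'xdgke'
String 2: 'xngkj'
Compare each position: pos 0: 'x'=='x', pos 1: 'd'!='n', pos 2: 'g'=='g', pos 3: 'k'=='k', pos 4: 'e'!='j'
Differing positions: 2
Hamming distance: 2


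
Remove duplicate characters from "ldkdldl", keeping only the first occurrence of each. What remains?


Input: 'ldkdldl'
Operation: keep first occurrence of each character
Scan: s[0]='l' new -> keep; s[1]='d' new -> keep; s[2]='k' new -> keep; s[3]='d' seen -> skip; s[4]='l' seen -> skip; s[5]='d' seen -> skip; s[6]='l' seen -> skip
Result: ldk


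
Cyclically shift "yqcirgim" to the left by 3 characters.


Input: 'yqcirgim', shift = 3
Operation: split at index 3 and swap parts
Front part s[0:3] = 'yqc'
Back part s[3:] = 'irgim'
Rotated = back + front = 'irgim' + 'yqc'
Result: irgimyqc


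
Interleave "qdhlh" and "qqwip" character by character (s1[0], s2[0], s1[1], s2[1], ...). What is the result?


String 1: 'qdhlh'
String 2: 'qqwip'
Operation: alternate characters
Pairs: 'q'+'q', 'd'+'q', 'h'+'w', 'l'+'i', 'h'+'p'
Result: qqdqhwlihp


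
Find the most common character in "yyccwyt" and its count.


Input: 'yyccwyt'
Operation: tally each character
Counts: 'c':2, 't':1, 'w':1, 'y':3
Maximum: 'y' appears 3 times


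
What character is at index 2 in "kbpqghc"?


Input string: 'kbpqghc'
Operation: get character at index 2
Index mapping: s[0]='k', s[1]='b', s[2]='p'
Result: 'p'


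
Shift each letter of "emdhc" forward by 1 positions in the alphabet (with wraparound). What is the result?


Input: 'emdhc', shift = 1
Operation: for each letter, (position + 1) mod 26
Mapping: 'e'(4+1=5)->'f', 'm'(12+1=13)->'n', 'd'(3+1=4)->'e', 'h'(7+1=8)->'i', 'c'(2+1=3)->'d'
Result: fneid


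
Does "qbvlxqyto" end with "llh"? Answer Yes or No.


Input string: 'qbvlxqyto'
Suffix to check: 'llh'
Last 3 characters of input: 'yto'
Match: False
Result: No


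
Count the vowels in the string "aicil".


Input string: 'aicil'
Operation: count vowels (a, e, i, o, u)
Scan: s[0]='a' (vowel), s[1]='i' (vowel), s[2]='c', s[3]='i' (vowel), s[4]='l'
Vowels found: 3
Result: 3


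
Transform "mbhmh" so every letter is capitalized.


Input string: 'mbhmh'
Operation: convert each letter to uppercase
Mapping: 'm'->'M', 'b'->'B', 'h'->'H', 'm'->'M', 'h'->'H'
Result: MBHMH


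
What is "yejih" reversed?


Input string: 'yejih'
Operation: reverse character order
Original order: 'y' -> 'e' -> 'j' -> 'i' -> 'h'
Reversed order: 'h' -> 'i' -> 'j' -> 'e' -> 'y'
Result: hijey


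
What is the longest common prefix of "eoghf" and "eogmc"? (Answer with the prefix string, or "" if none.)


String 1: 'eoghf'
String 2: 'eogmc'
Compare position by position:
pos 0: 'e' vs 'e' match
pos 1: 'o' vs 'o' match
pos 2: 'g' vs 'g' match
pos 3: 'h' vs 'm' differ -> stop
Longest common prefix: "eog" (length 3)


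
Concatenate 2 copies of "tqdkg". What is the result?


Input string: 'tqdkg'
Operation: repeat 2 times
Concatenation: 'tqdkg' + 'tqdkg'
Result: tqdkgtqdkg


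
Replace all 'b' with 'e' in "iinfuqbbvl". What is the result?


Input string: 'iinfuqbbvl'
Operation: replace 'b' with 'e'
Positions of 'b': 6, 7
After replacement: iinfuqeevl


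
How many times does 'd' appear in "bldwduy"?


Input string: 'bldwduy'
Target character: 'd'
Scan each position: s[2]='d', s[4]='d'
Matches found at indices: 2, 4
Total: 2


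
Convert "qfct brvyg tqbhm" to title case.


Input string: 'qfct brvyg tqbhm'
Operation: capitalize first letter of each word
Word transformations: 'qfct'->'Qfct', 'brvyg'->'Brvyg', 'tqbhm'->'Tqbhm'
Result: Qfct Brvyg Tqbhm


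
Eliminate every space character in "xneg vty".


Input string: 'xneg vty'
Operation: remove all spaces
Words: 'xneg', 'vty'
Join without spaces: xnegvty


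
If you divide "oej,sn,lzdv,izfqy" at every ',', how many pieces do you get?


Input string: 'oej,sn,lzdv,izfqy'
Delimiter: ','
Split result: 'oej', 'sn', 'lzdv', 'izfqy'
Number of parts: 4


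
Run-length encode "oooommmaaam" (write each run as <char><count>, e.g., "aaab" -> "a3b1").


Input: 'oooommmaaam'
Operation: identify consecutive runs
Runs: 'oooo' -> o4, 'mmm' -> m3, 'aaa' -> a3, 'm' -> m1
Encoded: o4m3a3m1


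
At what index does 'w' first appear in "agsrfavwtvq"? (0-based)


Input string: 'agsrfavwtvq'
Target: 'w'
Scanning left to right: s[0]='a', s[1]='g', s[2]='s', s[3]='r', s[4]='f', s[5]='a', s[6]='v', s[7]='w'
First match at index: 7


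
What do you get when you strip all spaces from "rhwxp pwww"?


Input string: 'rhwxp pwww'
Operation: remove all spaces
Words: 'rhwxp', 'pwww'
Join without spaces: rhwxppwww


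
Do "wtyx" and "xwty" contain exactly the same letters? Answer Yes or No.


String 1: 'wtyx' -> sorted: 'twxy'
String 2: 'xwty' -> sorted: 'twxy'
Compare sorted forms: 'twxy' == 'twxy'
Anagram: Yes


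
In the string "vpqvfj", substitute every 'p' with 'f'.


Input string: 'vpqvfj'
Operation: replace 'p' with 'f'
Positions of 'p': 1
After replacement: vfqvfj


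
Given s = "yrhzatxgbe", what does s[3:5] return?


Input string: 'yrhzatxgbe'
Operation: slice [3:5]
Extract characters: s[3]='z', s[4]='a'
Result: za


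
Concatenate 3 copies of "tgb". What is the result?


Input string: 'tgb'
Operation: repeat 3 times
Concatenation: 'tgb' + 'tgb' + 'tgb'
Result: tgbtgbtgb


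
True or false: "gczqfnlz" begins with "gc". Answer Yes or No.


Input string: 'gczqfnlz'
Prefix to check: 'gc'
First 2 characters of input: 'gc'
Match: True
Result: Yes


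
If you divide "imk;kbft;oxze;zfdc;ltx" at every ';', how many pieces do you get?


Input string: 'imk;kbft;oxze;zfdc;ltx'
Delimiter: ';'
Split result: 'imk', 'kbft', 'oxze', 'zfdc', 'ltx'
Number of parts: 5


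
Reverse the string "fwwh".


Input string: 'fwwh'
Operation: reverse character order
Original order: 'f' -> 'w' -> 'w' -> 'h'
Reversed order: 'h' -> 'w' -> 'w' -> 'f'
Result: hwwf


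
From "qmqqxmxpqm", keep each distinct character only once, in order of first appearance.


Input: 'qmqqxmxpqm'
Operation: keep first occurrence of each character
Scan: s[0]='q' new -> keep; s[1]='m' new -> keep; s[2]='q' seen -> skip; s[3]='q' seen -> skip; s[4]='x' new -> keep; s[5]='m' seen -> skip; s[6]='x' seen -> skip; s[7]='p' new -> keep; s[8]='q' seen -> skip; s[9]='m' seen -> skip
Result: qmxp


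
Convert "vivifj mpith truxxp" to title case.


Input string: 'vivifj mpith truxxp'
Operation: capitalize first letter of each word
Word transformations: 'vivifj'->'Vivifj', 'mpith'->'Mpith', 'truxxp'->'Truxxp'
Result: Vivifj Mpith Truxxp


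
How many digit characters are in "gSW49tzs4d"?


Input string: 'gSW49tzs4d'
Operation: count digit characters (0-9)
Scan: 'g', 'S', 'W', '4'(digit), '9'(digit), 't', 'z', 's', '4'(digit), 'd'
Digits found: 3
Result: 3


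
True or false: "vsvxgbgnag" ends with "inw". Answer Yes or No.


Input string: 'vsvxgbgnag'
Suffix to check: 'inw'
Last 3 characters of input: 'nag'
Match: False
Result: No


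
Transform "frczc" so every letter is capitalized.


Input string: 'frczc'
Operation: convert each letter to uppercase
Mapping: 'f'->'F', 'r'->'R', 'c'->'C', 'z'->'Z', 'c'->'C'
Result: FRCZC


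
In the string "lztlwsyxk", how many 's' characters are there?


Input string: 'lztlwsyxk'
Target character: 's'
Scan each position: s[5]='s'
Matches found at indices: 5
Total: 1


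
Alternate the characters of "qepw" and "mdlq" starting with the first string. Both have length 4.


String 1: 'qepw'
String 2: 'mdlq'
Operation: alternate characters
Pairs: 'q'+'m', 'e'+'d', 'p'+'l', 'w'+'q'
Result: qmedplwq


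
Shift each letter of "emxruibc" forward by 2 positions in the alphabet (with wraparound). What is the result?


Input: 'emxruibc', shift = 2
Operation: for each letter, (position + 2) mod 26
Mapping: 'e'(4+2=6)->'g', 'm'(12+2=14)->'o', 'x'(23+2=25)->'z', 'r'(17+2=19)->'t', 'u'(20+2=22)->'w', 'i'(8+2=10)->'k', 'b'(1+2=3)->'d', 'c'(2+2=4)->'e'
Result: goztwkde


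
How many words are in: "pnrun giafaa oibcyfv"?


Input string: 'pnrun giafaa oibcyfv'
Operation: split by spaces
Words found: 'pnrun', 'giafaa', 'oibcyfv'
Word count: 3


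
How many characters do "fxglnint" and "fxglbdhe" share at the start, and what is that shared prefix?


String 1: 'fxglnint'
String 2: 'fxglbdhe'
Compare position by position:
pos 0: 'f' vs 'f' match
pos 1: 'x' vs 'x' match
pos 2: 'g' vs 'g' match
pos 3: 'l' vs 'l' match
pos 4: 'n' vs 'b' differ -> stop
Longest common prefix: "fxgl" (length 4)


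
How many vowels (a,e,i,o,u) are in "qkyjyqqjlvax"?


Input string: 'qkyjyqqjlvax'
Operation: count vowels (a, e, i, o, u)
Scan: s[0]='q', s[1]='k', s[2]='y', s[3]='j', s[4]='y', s[5]='q', s[6]='q', s[7]='j', s[8]='l', s[9]='v', s[10]='a' (vowel), s[11]='x'
Vowels found: 1
Result: 1


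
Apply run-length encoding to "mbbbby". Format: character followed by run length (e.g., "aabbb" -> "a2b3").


Input: 'mbbbby'
Operation: identify consecutive runs
Runs: 'm' -> m1, 'bbbb' -> b4, 'y' -> y1
Encoded: m1b4y1


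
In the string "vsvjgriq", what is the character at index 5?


Input string: 'vsvjgriq'
Operation: get character at index 5
Index mapping: s[0]='v', s[1]='s', s[2]='v', s[3]='j', s[4]='g', s[5]='r'
Result: 'r'


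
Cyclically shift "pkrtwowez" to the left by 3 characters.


Input: 'pkrtwowez', shift = 3
Operation: split at index 3 and swap parts
Front part s[0:3] = 'pkr'
Back part s[3:] = 'twowez'
Rotated = back + front = 'twowez' + 'pkr'
Result: twowezpkr


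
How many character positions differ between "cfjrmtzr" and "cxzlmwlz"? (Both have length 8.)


String 1: 'cfjrmtzr'
String 2: 'cxzlmwlz'
Compare each position: pos 0: 'c'=='c', pos 1: 'f'!='x', pos 2: 'j'!='z', pos 3: 'r'!='l', pos 4: 'm'=='m', pos 5: 't'!='w', pos 6: 'z'!='l', pos 7: 'r'!='z'
Differing positions: 6
Hamming distance: 6


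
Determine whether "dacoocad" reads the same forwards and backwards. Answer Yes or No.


Input string: 'dacoocad'
Reversed: 'dacoocad'
Compare pairs: s[0]='d' vs s[7]='d' (match), s[1]='a' vs s[6]='a' (match), s[2]='c' vs s[5]='c' (match), s[3]='o' vs s[4]='o' (match)
Palindrome: Yes


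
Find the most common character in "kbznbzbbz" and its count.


Input: 'kbznbzbbz'
Operation: tally each character
Counts: 'b':4, 'k':1, 'n':1, 'z':3
Maximum: 'b' appears 4 times


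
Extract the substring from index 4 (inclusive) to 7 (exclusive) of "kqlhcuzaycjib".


Input string: 'kqlhcuzaycjib'
Operation: slice [4:7]
Extract characters: s[4]='c', s[5]='u', s[6]='z'
Result: cuz


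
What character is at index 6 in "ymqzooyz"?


Input string: 'ymqzooyz'
Operation: get character at index 6
Index mapping: s[0]='y', s[1]='m', s[2]='q', s[3]='z', s[4]='o', s[5]='o', s[6]='y'
Result: 'y'


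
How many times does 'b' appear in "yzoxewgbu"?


Input string: 'yzoxewgbu'
Target character: 'b'
Scan each position: s[7]='b'
Matches found at indices: 7
Total: 1


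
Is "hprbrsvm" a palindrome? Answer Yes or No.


Input string: 'hprbrsvm'
Reversed: 'mvsrbrph'
Compare pairs: s[0]='h' vs s[7]='m' (mismatch), s[1]='p' vs s[6]='v' (mismatch), s[2]='r' vs s[5]='s' (mismatch), s[3]='b' vs s[4]='r' (mismatch)
Palindrome: No


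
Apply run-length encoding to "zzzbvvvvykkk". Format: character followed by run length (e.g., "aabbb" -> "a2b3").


Input: 'zzzbvvvvykkk'
Operation: identify consecutive runs
Runs: 'zzz' -> z3, 'b' -> b1, 'vvvv' -> v4, 'y' -> y1, 'kkk' -> k3
Encoded: z3b1v4y1k3


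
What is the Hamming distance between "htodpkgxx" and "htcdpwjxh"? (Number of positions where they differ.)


String 1: 'htodpkgxx'
String 2: 'htcdpwjxh'
Compare each position: pos 0: 'h'=='h', pos 1: 't'=='t', pos 2: 'o'!='c', pos 3: 'd'=='d', pos 4: 'p'=='p', pos 5: 'k'!='w', pos 6: 'g'!='j', pos 7: 'x'=='x', pos 8: 'x'!='h'
Differing positions: 4
Hamming distance: 4


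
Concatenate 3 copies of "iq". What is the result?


Input string: 'iq'
Operation: repeat 3 times
Concatenation: 'iq' + 'iq' + 'iq'
Result: iqiqiq


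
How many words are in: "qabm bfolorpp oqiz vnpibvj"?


Input string: 'qabm bfolorpp oqiz vnpibvj'
Operation: split by spaces
Words found: 'qabm', 'bfolorpp', 'oqiz', 'vnpibvj'
Word count: 4


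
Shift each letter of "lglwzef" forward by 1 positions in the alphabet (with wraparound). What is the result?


Input: 'lglwzef', shift = 1
Operation: for each letter, (position + 1) mod 26
Mapping: 'l'(11+1=12)->'m', 'g'(6+1=7)->'h', 'l'(11+1=12)->'m', 'w'(22+1=23)->'x', 'z'(25+1=26, 26 mod 26=0)->'a', 'e'(4+1=5)->'f', 'f'(5+1=6)->'g'
Result: mhmxafg


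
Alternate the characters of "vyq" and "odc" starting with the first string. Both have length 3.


String 1: 'vyq'
String 2: 'odc'
Operation: alternate characters
Pairs: 'v'+'o', 'y'+'d', 'q'+'c'
Result: voydqc


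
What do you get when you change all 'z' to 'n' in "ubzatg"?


Input string: 'ubzatg'
Operation: replace 'z' with 'n'
Positions of 'z': 2
After replacement: ubnatg


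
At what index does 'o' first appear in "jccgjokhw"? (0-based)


Input string: 'jccgjokhw'
Target: 'o'
Scanning left to right: s[0]='j', s[1]='c', s[2]='c', s[3]='g', s[4]='j', s[5]='o'
First match at index: 5


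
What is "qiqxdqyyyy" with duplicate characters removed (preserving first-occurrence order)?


Input: 'qiqxdqyyyy'
Operation: keep first occurrence of each character
Scan: s[0]='q' new -> keep; s[1]='i' new -> keep; s[2]='q' seen -> skip; s[3]='x' new -> keep; s[4]='d' new -> keep; s[5]='q' seen -> skip; s[6]='y' new -> keep; s[7]='y' seen -> skip; s[8]='y' seen -> skip; s[9]='y' seen -> skip
Result: qixdy


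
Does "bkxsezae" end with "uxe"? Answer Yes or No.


Input string: 'bkxsezae'
Suffix to check: 'uxe'
Last 3 characters of input: 'zae'
Match: False
Result: No


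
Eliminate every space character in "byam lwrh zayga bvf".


Input string: 'byam lwrh zayga bvf'
Operation: remove all spaces
Words: 'byam', 'lwrh', 'zayga', 'bvf'
Join without spaces: byamlwrhzaygabvf


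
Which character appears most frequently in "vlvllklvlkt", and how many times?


Input: 'vlvllklvlkt'
Operation: tally each character
Counts: 'k':2, 'l':5, 't':1, 'v':3
Maximum: 'l' appears 5 times


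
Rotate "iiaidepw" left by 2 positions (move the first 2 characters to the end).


Input: 'iiaidepw', shift = 2
Operation: split at index 2 and swap parts
Front part s[0:2] = 'ii'
Back part s[2:] = 'aidepw'
Rotated = back + front = 'aidepw' + 'ii'
Result: aidepwii


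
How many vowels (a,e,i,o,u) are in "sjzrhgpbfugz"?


Input string: 'sjzrhgpbfugz'
Operation: count vowels (a, e, i, o, u)
Scan: s[0]='s', s[1]='j', s[2]='z', s[3]='r', s[4]='h', s[5]='g', s[6]='p', s[7]='b', s[8]='f', s[9]='u' (vowel), s[10]='g', s[11]='z'
Vowels found: 1
Result: 1


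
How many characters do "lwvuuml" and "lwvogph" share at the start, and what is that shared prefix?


String 1: 'lwvuuml'
String 2: 'lwvogph'
Compare position by position:
pos 0: 'l' vs 'l' match
pos 1: 'w' vs 'w' match
pos 2: 'v' vs 'v' match
pos 3: 'u' vs 'o' differ -> stop
Longest common prefix: "lwv" (length 3)


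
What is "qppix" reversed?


Input string: 'qppix'
Operation: reverse character order
Original order: 'q' -> 'p' -> 'p' -> 'i' -> 'x'
Reversed order: 'x' -> 'i' -> 'p' -> 'p' -> 'q'
Result: xippq


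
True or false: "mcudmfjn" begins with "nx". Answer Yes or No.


Input string: 'mcudmfjn'
Prefix to check: 'nx'
First 2 characters of input: 'mc'
Match: False
Result: No


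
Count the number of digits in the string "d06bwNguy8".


Input string: 'd06bwNguy8'
Operation: count digit characters (0-9)
Scan: 'd', '0'(digit), '6'(digit), 'b', 'w', 'N', 'g', 'u', 'y', '8'(digit)
Digits found: 3
Result: 3


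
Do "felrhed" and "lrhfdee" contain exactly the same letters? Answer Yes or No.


String 1: 'felrhed' -> sorted: 'deefhlr'
String 2: 'lrhfdee' -> sorted: 'deefhlr'
Compare sorted forms: 'deefhlr' == 'deefhlr'
Anagram: Yes


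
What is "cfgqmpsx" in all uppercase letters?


Input string: 'cfgqmpsx'
Operation: convert each letter to uppercase
Mapping: 'c'->'C', 'f'->'F', 'g'->'G', 'q'->'Q', 'm'->'M', 'p'->'P', 's'->'S', 'x'->'X'
Result: CFGQMPSX


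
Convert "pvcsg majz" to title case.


Input string: 'pvcsg majz'
Operation: capitalize first letter of each word
Word transformations: 'pvcsg'->'Pvcsg', 'majz'->'Majz'
Result: Pvcsg Majz


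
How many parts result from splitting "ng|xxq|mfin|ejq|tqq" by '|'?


Input string: 'ng|xxq|mfin|ejq|tqq'
Delimiter: '|'
Split result: 'ng', 'xxq', 'mfin', 'ejq', 'tqq'
Number of parts: 5


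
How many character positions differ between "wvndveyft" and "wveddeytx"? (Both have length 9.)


String 1: 'wvndveyft'
String 2: 'wveddeytx'
Compare each position: pos 0: 'w'=='w', pos 1: 'v'=='v', pos 2: 'n'!='e', pos 3: 'd'=='d', pos 4: 'v'!='d', pos 5: 'e'=='e', pos 6: 'y'=='y', pos 7: 'f'!='t', pos 8: 't'!='x'
Differing positions: 4
Hamming distance: 4


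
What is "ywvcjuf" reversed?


Input string: 'ywvcjuf'
Operation: reverse character order
Original order: 'y' -> 'w' -> 'v' -> 'c' -> 'j' -> 'u' -> 'f'
Reversed order: 'f' -> 'u' -> 'j' -> 'c' -> 'v' -> 'w' -> 'y'
Result: fujcvwy


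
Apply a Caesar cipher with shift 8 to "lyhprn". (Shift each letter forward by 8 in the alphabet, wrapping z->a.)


Input: 'lyhprn', shift = 8
Operation: for each letter, (position + 8) mod 26
Mapping: 'l'(11+8=19)->'t', 'y'(24+8=32, 32 mod 26=6)->'g', 'h'(7+8=15)->'p', 'p'(15+8=23)->'x', 'r'(17+8=25)->'z', 'n'(13+8=21)->'v'
Result: tgpxzv


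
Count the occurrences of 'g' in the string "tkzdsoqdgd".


Input string: 'tkzdsoqdgd'
Target character: 'g'
Scan each position: s[8]='g'
Matches found at indices: 8
Total: 1


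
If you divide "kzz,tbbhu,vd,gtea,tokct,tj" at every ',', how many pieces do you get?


Input string: 'kzz,tbbhu,vd,gtea,tokct,tj'
Delimiter: ','
Split result: 'kzz', 'tbbhu', 'vd', 'gtea', 'tokct', 'tj'
Number of parts: 6


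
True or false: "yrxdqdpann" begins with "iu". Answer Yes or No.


Input string: 'yrxdqdpann'
Prefix to check: 'iu'
First 2 characters of input: 'yr'
Match: False
Result: No


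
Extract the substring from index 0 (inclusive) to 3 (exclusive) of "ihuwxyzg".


Input string: 'ihuwxyzg'
Operation: slice [0:3]
Extract characters: s[0]='i', s[1]='h', s[2]='u'
Result: ihu


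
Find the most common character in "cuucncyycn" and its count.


Input: 'cuucncyycn'
Operation: tally each character
Counts: 'c':4, 'n':2, 'u':2, 'y':2
Maximum: 'c' appears 4 times


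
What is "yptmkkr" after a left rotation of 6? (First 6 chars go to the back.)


Input: 'yptmkkr', shift = 6
Operation: split at index 6 and swap parts
Front part s[0:6] = 'yptmkk'
Back part s[6:] = 'r'
Rotated = back + front = 'r' + 'yptmkk'
Result: ryptmkk


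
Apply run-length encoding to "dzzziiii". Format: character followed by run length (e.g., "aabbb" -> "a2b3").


Input: 'dzzziiii'
Operation: identify consecutive runs
Runs: 'd' -> d1, 'zzz' -> z3, 'iiii' -> i4
Encoded: d1z3i4


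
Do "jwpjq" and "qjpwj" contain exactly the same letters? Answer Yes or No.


String 1: 'jwpjq' -> sorted: 'jjpqw'
String 2: 'qjpwj' -> sorted: 'jjpqw'
Compare sorted forms: 'jjpqw' == 'jjpqw'
Anagram: Yes


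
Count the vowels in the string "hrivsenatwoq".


Input string: 'hrivsenatwoq'
Operation: count vowels (a, e, i, o, u)
Scan: s[0]='h', s[1]='r', s[2]='i' (vowel), s[3]='v', s[4]='s', s[5]='e' (vowel), s[6]='n', s[7]='a' (vowel), s[8]='t', s[9]='w', s[10]='o' (vowel), s[11]='q'
Vowels found: 4
Result: 4


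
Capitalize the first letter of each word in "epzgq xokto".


Input string: 'epzgq xokto'
Operation: capitalize first letter of each word
Word transformations: 'epzgq'->'Epzgq', 'xokto'->'Xokto'
Result: Epzgq Xokto


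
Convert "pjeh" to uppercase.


Input string: 'pjeh'
Operation: convert each letter to uppercase
Mapping: 'p'->'P', 'j'->'J', 'e'->'E', 'h'->'H'
Result: PJEH


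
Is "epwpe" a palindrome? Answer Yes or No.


Input string: 'epwpe'
Reversed: 'epwpe'
Compare pairs: s[0]='e' vs s[4]='e' (match), s[1]='p' vs s[3]='p' (match)
Palindrome: Yes


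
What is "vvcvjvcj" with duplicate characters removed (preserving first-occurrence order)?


Input: 'vvcvjvcj'
Operation: keep first occurrence of each character
Scan: s[0]='v' new -> keep; s[1]='v' seen -> skip; s[2]='c' new -> keep; s[3]='v' seen -> skip; s[4]='j' new -> keep; s[5]='v' seen -> skip; s[6]='c' seen -> skip; s[7]='j' seen -> skip
Result: vcj


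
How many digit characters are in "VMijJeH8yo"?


Input string: 'VMijJeH8yo'
Operation: count digit characters (0-9)
Scan: 'V', 'M', 'i', 'j', 'J', 'e', 'H', '8'(digit), 'y', 'o'
Digits found: 1
Result: 1


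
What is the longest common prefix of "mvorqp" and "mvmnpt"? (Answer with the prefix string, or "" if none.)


String 1: 'mvorqp'
String 2: 'mvmnpt'
Compare position by position:
pos 0: 'm' vs 'm' match
pos 1: 'v' vs 'v' match
pos 2: 'o' vs 'm' differ -> stop
Longest common prefix: "mv" (length 2)


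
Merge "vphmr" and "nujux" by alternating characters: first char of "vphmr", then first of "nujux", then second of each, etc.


String 1: 'vphmr'
String 2: 'nujux'
Operation: alternate characters
Pairs: 'v'+'n', 'p'+'u', 'h'+'j', 'm'+'u', 'r'+'x'
Result: vnpuhjmurx


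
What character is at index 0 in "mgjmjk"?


Input string: 'mgjmjk'
Operation: get character at index 0
Index mapping: s[0]='m'
Result: 'm'


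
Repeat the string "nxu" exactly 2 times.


Input string: 'nxu'
Operation: repeat 2 times
Concatenation: 'nxu' + 'nxu'
Result: nxunxu


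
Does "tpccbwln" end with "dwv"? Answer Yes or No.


Input string: 'tpccbwln'
Suffix to check: 'dwv'
Last 3 characters of input: 'wln'
Match: False
Result: No


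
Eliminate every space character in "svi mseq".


Input string: 'svi mseq'
Operation: remove all spaces
Words: 'svi', 'mseq'
Join without spaces: svimseq


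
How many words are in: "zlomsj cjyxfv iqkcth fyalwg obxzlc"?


Input string: 'zlomsj cjyxfv iqkcth fyalwg obxzlc'
Operation: split by spaces
Words found: 'zlomsj', 'cjyxfv', 'iqkcth', 'fyalwg', 'obxzlc'
Word count: 5


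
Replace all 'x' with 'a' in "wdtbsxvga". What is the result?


Input string: 'wdtbsxvga'
Operation: replace 'x' with 'a'
Positions of 'x': 5
After replacement: wdtbsavga


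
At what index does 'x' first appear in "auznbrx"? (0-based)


Input string: 'auznbrx'
Target: 'x'
Scanning left to right: s[0]='a', s[1]='u', s[2]='z', s[3]='n', s[4]='b', s[5]='r', s[6]='x'
First match at index: 6


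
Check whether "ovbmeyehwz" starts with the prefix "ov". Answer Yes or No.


Input string: 'ovbmeyehwz'
Prefix to check: 'ov'
First 2 characters of input: 'ov'
Match: True
Result: Yes


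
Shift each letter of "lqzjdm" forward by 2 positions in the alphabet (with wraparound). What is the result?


Input: 'lqzjdm', shift = 2
Operation: for each letter, (position + 2) mod 26
Mapping: 'l'(11+2=13)->'n', 'q'(16+2=18)->'s', 'z'(25+2=27, 27 mod 26=1)->'b', 'j'(9+2=11)->'l', 'd'(3+2=5)->'f', 'm'(12+2=14)->'o'
Result: nsblfo


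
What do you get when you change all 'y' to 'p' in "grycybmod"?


Input string: 'grycybmod'
Operation: replace 'y' with 'p'
Positions of 'y': 2, 4
After replacement: grpcpbmod


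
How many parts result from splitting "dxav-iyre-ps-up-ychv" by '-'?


Input string: 'dxav-iyre-ps-up-ychv'
Delimiter: '-'
Split result: 'dxav', 'iyre', 'ps', 'up', 'ychv'
Number of parts: 5


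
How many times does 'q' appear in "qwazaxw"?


Input string: 'qwazaxw'
Target character: 'q'
Scan each position: s[0]='q'
Matches found at indices: 0
Total: 1


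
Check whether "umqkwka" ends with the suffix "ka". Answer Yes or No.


Input string: 'umqkwka'
Suffix to check: 'ka'
Last 2 characters of input: 'ka'
Match: True
Result: Yes


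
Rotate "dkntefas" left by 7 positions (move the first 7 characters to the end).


Input: 'dkntefas', shift = 7
Operation: split at index 7 and swap parts
Front part s[0:7] = 'dkntefa'
Back part s[7:] = 's'
Rotated = back + front = 's' + 'dkntefa'
Result: sdkntefa


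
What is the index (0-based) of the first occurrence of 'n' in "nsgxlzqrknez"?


Input string: 'nsgxlzqrknez'
Target: 'n'
Scanning left to right: s[0]='n'
First match at index: 0


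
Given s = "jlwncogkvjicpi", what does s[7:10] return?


Input string: 'jlwncogkvjicpi'
Operation: slice [7:10]
Extract characters: s[7]='k', s[8]='v', s[9]='j'
Result: kvj


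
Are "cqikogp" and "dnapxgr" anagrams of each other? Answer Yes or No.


String 1: 'cqikogp' -> sorted: 'cgikopq'
String 2: 'dnapxgr' -> sorted: 'adgnprx'
Compare sorted forms: 'cgikopq' != 'adgnprx'
Anagram: No


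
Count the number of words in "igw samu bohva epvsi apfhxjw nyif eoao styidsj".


Input string: 'igw samu bohva epvsi apfhxjw nyif eoao styidsj'
Operation: split by spaces
Words found: 'igw', 'samu', 'bohva', 'epvsi', 'apfhxjw', 'nyif', 'eoao', 'styidsj'
Word count: 8


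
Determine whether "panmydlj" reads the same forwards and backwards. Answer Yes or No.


Input string: 'panmydlj'
Reversed: 'jldymnap'
Compare pairs: s[0]='p' vs s[7]='j' (mismatch), s[1]='a' vs s[6]='l' (mismatch), s[2]='n' vs s[5]='d' (mismatch), s[3]='m' vs s[4]='y' (mismatch)
Palindrome: No


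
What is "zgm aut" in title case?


Input string: 'zgm aut'
Operation: capitalize first letter of each word
Word transformations: 'zgm'->'Zgm', 'aut'->'Aut'
Result: Zgm Aut


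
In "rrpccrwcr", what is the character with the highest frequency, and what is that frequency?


Input: 'rrpccrwcr'
Operation: tally each character
Counts: 'c':3, 'p':1, 'r':4, 'w':1
Maximum: 'r' appears 4 times


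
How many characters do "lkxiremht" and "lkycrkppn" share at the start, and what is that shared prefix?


String 1: 'lkxiremht'
String 2: 'lkycrkppn'
Compare position by position:
pos 0: 'l' vs 'l' match
pos 1: 'k' vs 'k' match
pos 2: 'x' vs 'y' differ -> stop
Longest common prefix: "lk" (length 2)


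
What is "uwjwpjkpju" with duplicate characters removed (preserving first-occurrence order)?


Input: 'uwjwpjkpju'
Operation: keep first occurrence of each character
Scan: s[0]='u' new -> keep; s[1]='w' new -> keep; s[2]='j' new -> keep; s[3]='w' seen -> skip; s[4]='p' new -> keep; s[5]='j' seen -> skip; s[6]='k' new -> keep; s[7]='p' seen -> skip; s[8]='j' seen -> skip; s[9]='u' seen -> skip
Result: uwjpk


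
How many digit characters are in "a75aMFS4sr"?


Input string: 'a75aMFS4sr'
Operation: count digit characters (0-9)
Scan: 'a', '7'(digit), '5'(digit), 'a', 'M', 'F', 'S', '4'(digit), 's', 'r'
Digits found: 3
Result: 3


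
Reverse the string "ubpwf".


Input string: 'ubpwf'
Operation: reverse character order
Original order: 'u' -> 'b' -> 'p' -> 'w' -> 'f'
Reversed order: 'f' -> 'w' -> 'p' -> 'b' -> 'u'
Result: fwpbu


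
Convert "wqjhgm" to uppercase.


Input string: 'wqjhgm'
Operation: convert each letter to uppercase
Mapping: 'w'->'W', 'q'->'Q', 'j'->'J', 'h'->'H', 'g'->'G', 'm'->'M'
Result: WQJHGM


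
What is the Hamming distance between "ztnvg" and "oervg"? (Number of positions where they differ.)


String 1: 'ztnvg'
String 2: 'oervg'
Compare each position: pos 0: 'z'!='o', pos 1: 't'!='e', pos 2: 'n'!='r', pos 3: 'v'=='v', pos 4: 'g'=='g'
Differing positions: 3
Hamming distance: 3


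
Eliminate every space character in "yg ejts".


Input string: 'yg ejts'
Operation: remove all spaces
Words: 'yg', 'ejts'
Join without spaces: ygejts


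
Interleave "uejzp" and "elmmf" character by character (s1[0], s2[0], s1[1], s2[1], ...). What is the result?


String 1: 'uejzp'
String 2: 'elmmf'
Operation: alternate characters
Pairs: 'u'+'e', 'e'+'l', 'j'+'m', 'z'+'m', 'p'+'f'
Result: ueeljmzmpf


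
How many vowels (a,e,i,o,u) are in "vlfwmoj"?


Input string: 'vlfwmoj'
Operation: count vowels (a, e, i, o, u)
Scan: s[0]='v', s[1]='l', s[2]='f', s[3]='w', s[4]='m', s[5]='o' (vowel), s[6]='j'
Vowels found: 1
Result: 1


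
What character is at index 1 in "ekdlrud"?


Input string: 'ekdlrud'
Operation: get character at index 1
Index mapping: s[0]='e', s[1]='k'
Result: 'k'


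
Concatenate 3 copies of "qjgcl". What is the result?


Input string: 'qjgcl'
Operation: repeat 3 times
Concatenation: 'qjgcl' + 'qjgcl' + 'qjgcl'
Result: qjgclqjgclqjgcl


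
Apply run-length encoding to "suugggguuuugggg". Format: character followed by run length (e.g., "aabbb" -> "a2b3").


Input: 'suugggguuuugggg'
Operation: identify consecutive runs
Runs: 's' -> s1, 'uu' -> u2, 'gggg' -> g4, 'uuuu' -> u4, 'gggg' -> g4
Encoded: s1u2g4u4g4
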